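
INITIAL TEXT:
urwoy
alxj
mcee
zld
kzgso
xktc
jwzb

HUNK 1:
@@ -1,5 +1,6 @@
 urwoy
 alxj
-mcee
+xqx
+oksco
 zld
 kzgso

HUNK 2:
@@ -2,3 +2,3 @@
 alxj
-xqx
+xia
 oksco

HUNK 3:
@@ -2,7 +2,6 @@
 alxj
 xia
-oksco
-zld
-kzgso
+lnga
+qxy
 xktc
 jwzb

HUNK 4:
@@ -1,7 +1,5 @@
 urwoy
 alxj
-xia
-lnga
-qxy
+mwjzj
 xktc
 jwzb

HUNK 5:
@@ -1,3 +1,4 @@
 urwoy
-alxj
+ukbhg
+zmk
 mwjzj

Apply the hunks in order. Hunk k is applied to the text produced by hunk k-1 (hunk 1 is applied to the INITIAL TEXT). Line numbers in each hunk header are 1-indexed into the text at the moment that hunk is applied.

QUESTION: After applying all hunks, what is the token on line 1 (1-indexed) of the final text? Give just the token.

Hunk 1: at line 1 remove [mcee] add [xqx,oksco] -> 8 lines: urwoy alxj xqx oksco zld kzgso xktc jwzb
Hunk 2: at line 2 remove [xqx] add [xia] -> 8 lines: urwoy alxj xia oksco zld kzgso xktc jwzb
Hunk 3: at line 2 remove [oksco,zld,kzgso] add [lnga,qxy] -> 7 lines: urwoy alxj xia lnga qxy xktc jwzb
Hunk 4: at line 1 remove [xia,lnga,qxy] add [mwjzj] -> 5 lines: urwoy alxj mwjzj xktc jwzb
Hunk 5: at line 1 remove [alxj] add [ukbhg,zmk] -> 6 lines: urwoy ukbhg zmk mwjzj xktc jwzb
Final line 1: urwoy

Answer: urwoy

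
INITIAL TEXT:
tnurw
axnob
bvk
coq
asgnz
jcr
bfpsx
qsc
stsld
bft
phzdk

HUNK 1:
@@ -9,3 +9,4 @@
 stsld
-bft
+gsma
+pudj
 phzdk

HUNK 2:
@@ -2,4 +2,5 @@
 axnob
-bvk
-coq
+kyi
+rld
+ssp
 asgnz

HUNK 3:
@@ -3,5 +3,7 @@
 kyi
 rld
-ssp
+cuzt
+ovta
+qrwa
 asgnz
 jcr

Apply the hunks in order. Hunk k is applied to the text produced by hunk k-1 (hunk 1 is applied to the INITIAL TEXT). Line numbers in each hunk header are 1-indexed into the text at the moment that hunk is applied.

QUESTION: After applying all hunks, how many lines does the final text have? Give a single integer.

Hunk 1: at line 9 remove [bft] add [gsma,pudj] -> 12 lines: tnurw axnob bvk coq asgnz jcr bfpsx qsc stsld gsma pudj phzdk
Hunk 2: at line 2 remove [bvk,coq] add [kyi,rld,ssp] -> 13 lines: tnurw axnob kyi rld ssp asgnz jcr bfpsx qsc stsld gsma pudj phzdk
Hunk 3: at line 3 remove [ssp] add [cuzt,ovta,qrwa] -> 15 lines: tnurw axnob kyi rld cuzt ovta qrwa asgnz jcr bfpsx qsc stsld gsma pudj phzdk
Final line count: 15

Answer: 15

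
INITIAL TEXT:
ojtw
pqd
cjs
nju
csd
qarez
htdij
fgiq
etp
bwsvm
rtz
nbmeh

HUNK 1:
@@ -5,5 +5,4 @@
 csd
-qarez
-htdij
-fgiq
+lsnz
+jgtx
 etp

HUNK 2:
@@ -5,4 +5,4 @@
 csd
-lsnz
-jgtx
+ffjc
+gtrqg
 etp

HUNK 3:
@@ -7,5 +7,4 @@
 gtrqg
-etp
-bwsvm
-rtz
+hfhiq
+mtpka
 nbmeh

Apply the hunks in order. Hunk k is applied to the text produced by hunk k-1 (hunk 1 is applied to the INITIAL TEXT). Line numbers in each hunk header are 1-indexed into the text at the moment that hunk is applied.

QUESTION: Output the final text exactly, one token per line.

Answer: ojtw
pqd
cjs
nju
csd
ffjc
gtrqg
hfhiq
mtpka
nbmeh

Derivation:
Hunk 1: at line 5 remove [qarez,htdij,fgiq] add [lsnz,jgtx] -> 11 lines: ojtw pqd cjs nju csd lsnz jgtx etp bwsvm rtz nbmeh
Hunk 2: at line 5 remove [lsnz,jgtx] add [ffjc,gtrqg] -> 11 lines: ojtw pqd cjs nju csd ffjc gtrqg etp bwsvm rtz nbmeh
Hunk 3: at line 7 remove [etp,bwsvm,rtz] add [hfhiq,mtpka] -> 10 lines: ojtw pqd cjs nju csd ffjc gtrqg hfhiq mtpka nbmeh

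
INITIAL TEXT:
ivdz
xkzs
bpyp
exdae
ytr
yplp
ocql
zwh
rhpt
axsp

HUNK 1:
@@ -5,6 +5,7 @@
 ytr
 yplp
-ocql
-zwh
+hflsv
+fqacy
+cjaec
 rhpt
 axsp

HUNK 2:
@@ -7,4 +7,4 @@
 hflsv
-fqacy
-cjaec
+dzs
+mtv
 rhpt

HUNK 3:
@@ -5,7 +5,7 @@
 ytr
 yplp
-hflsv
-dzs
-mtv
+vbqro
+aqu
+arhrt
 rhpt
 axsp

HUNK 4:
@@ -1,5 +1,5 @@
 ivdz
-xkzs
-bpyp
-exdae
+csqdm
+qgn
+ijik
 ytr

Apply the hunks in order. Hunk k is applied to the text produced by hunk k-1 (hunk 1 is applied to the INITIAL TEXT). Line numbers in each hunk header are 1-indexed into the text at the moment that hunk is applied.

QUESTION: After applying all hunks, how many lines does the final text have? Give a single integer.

Hunk 1: at line 5 remove [ocql,zwh] add [hflsv,fqacy,cjaec] -> 11 lines: ivdz xkzs bpyp exdae ytr yplp hflsv fqacy cjaec rhpt axsp
Hunk 2: at line 7 remove [fqacy,cjaec] add [dzs,mtv] -> 11 lines: ivdz xkzs bpyp exdae ytr yplp hflsv dzs mtv rhpt axsp
Hunk 3: at line 5 remove [hflsv,dzs,mtv] add [vbqro,aqu,arhrt] -> 11 lines: ivdz xkzs bpyp exdae ytr yplp vbqro aqu arhrt rhpt axsp
Hunk 4: at line 1 remove [xkzs,bpyp,exdae] add [csqdm,qgn,ijik] -> 11 lines: ivdz csqdm qgn ijik ytr yplp vbqro aqu arhrt rhpt axsp
Final line count: 11

Answer: 11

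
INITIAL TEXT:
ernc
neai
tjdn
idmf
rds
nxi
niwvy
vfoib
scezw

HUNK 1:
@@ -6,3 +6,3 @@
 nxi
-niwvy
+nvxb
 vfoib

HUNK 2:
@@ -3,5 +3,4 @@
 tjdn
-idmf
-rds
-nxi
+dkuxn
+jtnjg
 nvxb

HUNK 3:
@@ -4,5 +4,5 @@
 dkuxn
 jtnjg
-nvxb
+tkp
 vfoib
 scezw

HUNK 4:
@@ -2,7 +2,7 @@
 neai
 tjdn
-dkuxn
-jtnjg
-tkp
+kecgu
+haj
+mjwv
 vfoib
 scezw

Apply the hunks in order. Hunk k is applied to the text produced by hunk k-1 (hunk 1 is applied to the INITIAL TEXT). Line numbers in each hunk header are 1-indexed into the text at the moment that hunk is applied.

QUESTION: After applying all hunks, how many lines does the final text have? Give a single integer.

Hunk 1: at line 6 remove [niwvy] add [nvxb] -> 9 lines: ernc neai tjdn idmf rds nxi nvxb vfoib scezw
Hunk 2: at line 3 remove [idmf,rds,nxi] add [dkuxn,jtnjg] -> 8 lines: ernc neai tjdn dkuxn jtnjg nvxb vfoib scezw
Hunk 3: at line 4 remove [nvxb] add [tkp] -> 8 lines: ernc neai tjdn dkuxn jtnjg tkp vfoib scezw
Hunk 4: at line 2 remove [dkuxn,jtnjg,tkp] add [kecgu,haj,mjwv] -> 8 lines: ernc neai tjdn kecgu haj mjwv vfoib scezw
Final line count: 8

Answer: 8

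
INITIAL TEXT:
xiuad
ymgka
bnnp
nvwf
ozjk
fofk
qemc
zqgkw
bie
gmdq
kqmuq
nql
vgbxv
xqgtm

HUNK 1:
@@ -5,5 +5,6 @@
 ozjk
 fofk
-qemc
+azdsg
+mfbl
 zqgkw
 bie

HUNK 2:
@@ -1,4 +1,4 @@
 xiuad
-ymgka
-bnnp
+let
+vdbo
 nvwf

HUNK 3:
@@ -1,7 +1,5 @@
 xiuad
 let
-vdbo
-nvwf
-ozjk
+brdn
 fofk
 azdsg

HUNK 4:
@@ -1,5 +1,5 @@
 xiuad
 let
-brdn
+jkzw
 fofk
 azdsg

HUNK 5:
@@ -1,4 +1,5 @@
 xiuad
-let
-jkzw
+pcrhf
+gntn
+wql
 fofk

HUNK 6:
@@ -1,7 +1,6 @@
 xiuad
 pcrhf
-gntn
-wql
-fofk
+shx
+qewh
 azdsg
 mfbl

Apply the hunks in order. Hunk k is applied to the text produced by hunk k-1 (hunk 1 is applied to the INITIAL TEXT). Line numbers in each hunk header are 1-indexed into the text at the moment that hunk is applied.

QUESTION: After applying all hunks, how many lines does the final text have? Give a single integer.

Answer: 13

Derivation:
Hunk 1: at line 5 remove [qemc] add [azdsg,mfbl] -> 15 lines: xiuad ymgka bnnp nvwf ozjk fofk azdsg mfbl zqgkw bie gmdq kqmuq nql vgbxv xqgtm
Hunk 2: at line 1 remove [ymgka,bnnp] add [let,vdbo] -> 15 lines: xiuad let vdbo nvwf ozjk fofk azdsg mfbl zqgkw bie gmdq kqmuq nql vgbxv xqgtm
Hunk 3: at line 1 remove [vdbo,nvwf,ozjk] add [brdn] -> 13 lines: xiuad let brdn fofk azdsg mfbl zqgkw bie gmdq kqmuq nql vgbxv xqgtm
Hunk 4: at line 1 remove [brdn] add [jkzw] -> 13 lines: xiuad let jkzw fofk azdsg mfbl zqgkw bie gmdq kqmuq nql vgbxv xqgtm
Hunk 5: at line 1 remove [let,jkzw] add [pcrhf,gntn,wql] -> 14 lines: xiuad pcrhf gntn wql fofk azdsg mfbl zqgkw bie gmdq kqmuq nql vgbxv xqgtm
Hunk 6: at line 1 remove [gntn,wql,fofk] add [shx,qewh] -> 13 lines: xiuad pcrhf shx qewh azdsg mfbl zqgkw bie gmdq kqmuq nql vgbxv xqgtm
Final line count: 13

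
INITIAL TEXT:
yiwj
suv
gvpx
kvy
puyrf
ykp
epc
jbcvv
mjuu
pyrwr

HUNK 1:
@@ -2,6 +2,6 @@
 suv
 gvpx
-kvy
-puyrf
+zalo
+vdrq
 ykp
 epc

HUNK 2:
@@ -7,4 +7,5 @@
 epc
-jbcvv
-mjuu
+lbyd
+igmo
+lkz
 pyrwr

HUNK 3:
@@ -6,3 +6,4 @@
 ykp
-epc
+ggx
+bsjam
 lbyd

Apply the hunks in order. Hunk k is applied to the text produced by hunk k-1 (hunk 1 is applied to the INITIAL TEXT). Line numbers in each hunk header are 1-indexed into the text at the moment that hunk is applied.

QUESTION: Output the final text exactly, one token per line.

Answer: yiwj
suv
gvpx
zalo
vdrq
ykp
ggx
bsjam
lbyd
igmo
lkz
pyrwr

Derivation:
Hunk 1: at line 2 remove [kvy,puyrf] add [zalo,vdrq] -> 10 lines: yiwj suv gvpx zalo vdrq ykp epc jbcvv mjuu pyrwr
Hunk 2: at line 7 remove [jbcvv,mjuu] add [lbyd,igmo,lkz] -> 11 lines: yiwj suv gvpx zalo vdrq ykp epc lbyd igmo lkz pyrwr
Hunk 3: at line 6 remove [epc] add [ggx,bsjam] -> 12 lines: yiwj suv gvpx zalo vdrq ykp ggx bsjam lbyd igmo lkz pyrwr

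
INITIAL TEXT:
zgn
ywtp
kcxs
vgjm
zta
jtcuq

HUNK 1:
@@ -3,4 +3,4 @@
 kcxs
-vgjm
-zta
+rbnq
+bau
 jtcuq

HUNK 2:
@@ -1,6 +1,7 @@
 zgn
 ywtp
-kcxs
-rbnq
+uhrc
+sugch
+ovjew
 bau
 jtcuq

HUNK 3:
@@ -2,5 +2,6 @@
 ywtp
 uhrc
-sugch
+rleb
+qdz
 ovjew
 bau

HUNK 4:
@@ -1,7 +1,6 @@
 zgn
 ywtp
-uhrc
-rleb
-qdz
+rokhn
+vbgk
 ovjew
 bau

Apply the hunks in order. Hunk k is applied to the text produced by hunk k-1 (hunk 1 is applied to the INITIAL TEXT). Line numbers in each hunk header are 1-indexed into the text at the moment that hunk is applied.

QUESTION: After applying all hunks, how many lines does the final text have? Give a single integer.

Hunk 1: at line 3 remove [vgjm,zta] add [rbnq,bau] -> 6 lines: zgn ywtp kcxs rbnq bau jtcuq
Hunk 2: at line 1 remove [kcxs,rbnq] add [uhrc,sugch,ovjew] -> 7 lines: zgn ywtp uhrc sugch ovjew bau jtcuq
Hunk 3: at line 2 remove [sugch] add [rleb,qdz] -> 8 lines: zgn ywtp uhrc rleb qdz ovjew bau jtcuq
Hunk 4: at line 1 remove [uhrc,rleb,qdz] add [rokhn,vbgk] -> 7 lines: zgn ywtp rokhn vbgk ovjew bau jtcuq
Final line count: 7

Answer: 7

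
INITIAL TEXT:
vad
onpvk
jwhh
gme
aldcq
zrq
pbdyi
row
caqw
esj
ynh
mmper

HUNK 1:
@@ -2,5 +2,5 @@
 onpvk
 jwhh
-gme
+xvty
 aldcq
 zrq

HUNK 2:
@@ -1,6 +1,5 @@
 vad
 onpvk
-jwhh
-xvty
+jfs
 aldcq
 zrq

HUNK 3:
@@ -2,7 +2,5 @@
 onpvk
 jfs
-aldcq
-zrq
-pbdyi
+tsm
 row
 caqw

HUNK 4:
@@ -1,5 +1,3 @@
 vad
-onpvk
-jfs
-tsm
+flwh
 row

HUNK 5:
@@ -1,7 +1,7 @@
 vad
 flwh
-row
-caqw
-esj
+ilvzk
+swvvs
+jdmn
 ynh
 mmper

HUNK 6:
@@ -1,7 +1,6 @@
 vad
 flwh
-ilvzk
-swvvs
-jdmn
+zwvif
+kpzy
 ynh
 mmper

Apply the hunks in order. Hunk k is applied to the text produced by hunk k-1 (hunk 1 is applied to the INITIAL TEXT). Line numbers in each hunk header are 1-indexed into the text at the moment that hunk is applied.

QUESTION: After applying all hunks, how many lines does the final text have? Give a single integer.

Answer: 6

Derivation:
Hunk 1: at line 2 remove [gme] add [xvty] -> 12 lines: vad onpvk jwhh xvty aldcq zrq pbdyi row caqw esj ynh mmper
Hunk 2: at line 1 remove [jwhh,xvty] add [jfs] -> 11 lines: vad onpvk jfs aldcq zrq pbdyi row caqw esj ynh mmper
Hunk 3: at line 2 remove [aldcq,zrq,pbdyi] add [tsm] -> 9 lines: vad onpvk jfs tsm row caqw esj ynh mmper
Hunk 4: at line 1 remove [onpvk,jfs,tsm] add [flwh] -> 7 lines: vad flwh row caqw esj ynh mmper
Hunk 5: at line 1 remove [row,caqw,esj] add [ilvzk,swvvs,jdmn] -> 7 lines: vad flwh ilvzk swvvs jdmn ynh mmper
Hunk 6: at line 1 remove [ilvzk,swvvs,jdmn] add [zwvif,kpzy] -> 6 lines: vad flwh zwvif kpzy ynh mmper
Final line count: 6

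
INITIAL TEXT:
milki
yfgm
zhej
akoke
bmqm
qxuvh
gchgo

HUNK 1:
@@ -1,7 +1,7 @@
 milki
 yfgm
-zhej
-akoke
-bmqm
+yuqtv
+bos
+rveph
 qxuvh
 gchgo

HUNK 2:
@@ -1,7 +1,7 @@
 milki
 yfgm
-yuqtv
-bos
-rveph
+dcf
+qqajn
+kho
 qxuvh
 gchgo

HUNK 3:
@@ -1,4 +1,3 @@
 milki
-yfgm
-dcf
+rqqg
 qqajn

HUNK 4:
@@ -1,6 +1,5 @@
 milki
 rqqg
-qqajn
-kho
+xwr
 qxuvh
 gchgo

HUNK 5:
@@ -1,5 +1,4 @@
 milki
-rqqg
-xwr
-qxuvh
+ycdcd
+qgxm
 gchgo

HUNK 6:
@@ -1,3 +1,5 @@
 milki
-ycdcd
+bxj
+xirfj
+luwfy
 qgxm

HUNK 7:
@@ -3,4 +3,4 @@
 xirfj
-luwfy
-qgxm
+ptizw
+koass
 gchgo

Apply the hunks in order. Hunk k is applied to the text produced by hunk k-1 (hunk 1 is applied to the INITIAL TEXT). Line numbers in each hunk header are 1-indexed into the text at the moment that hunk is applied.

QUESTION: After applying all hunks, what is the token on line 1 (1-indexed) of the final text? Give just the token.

Hunk 1: at line 1 remove [zhej,akoke,bmqm] add [yuqtv,bos,rveph] -> 7 lines: milki yfgm yuqtv bos rveph qxuvh gchgo
Hunk 2: at line 1 remove [yuqtv,bos,rveph] add [dcf,qqajn,kho] -> 7 lines: milki yfgm dcf qqajn kho qxuvh gchgo
Hunk 3: at line 1 remove [yfgm,dcf] add [rqqg] -> 6 lines: milki rqqg qqajn kho qxuvh gchgo
Hunk 4: at line 1 remove [qqajn,kho] add [xwr] -> 5 lines: milki rqqg xwr qxuvh gchgo
Hunk 5: at line 1 remove [rqqg,xwr,qxuvh] add [ycdcd,qgxm] -> 4 lines: milki ycdcd qgxm gchgo
Hunk 6: at line 1 remove [ycdcd] add [bxj,xirfj,luwfy] -> 6 lines: milki bxj xirfj luwfy qgxm gchgo
Hunk 7: at line 3 remove [luwfy,qgxm] add [ptizw,koass] -> 6 lines: milki bxj xirfj ptizw koass gchgo
Final line 1: milki

Answer: milki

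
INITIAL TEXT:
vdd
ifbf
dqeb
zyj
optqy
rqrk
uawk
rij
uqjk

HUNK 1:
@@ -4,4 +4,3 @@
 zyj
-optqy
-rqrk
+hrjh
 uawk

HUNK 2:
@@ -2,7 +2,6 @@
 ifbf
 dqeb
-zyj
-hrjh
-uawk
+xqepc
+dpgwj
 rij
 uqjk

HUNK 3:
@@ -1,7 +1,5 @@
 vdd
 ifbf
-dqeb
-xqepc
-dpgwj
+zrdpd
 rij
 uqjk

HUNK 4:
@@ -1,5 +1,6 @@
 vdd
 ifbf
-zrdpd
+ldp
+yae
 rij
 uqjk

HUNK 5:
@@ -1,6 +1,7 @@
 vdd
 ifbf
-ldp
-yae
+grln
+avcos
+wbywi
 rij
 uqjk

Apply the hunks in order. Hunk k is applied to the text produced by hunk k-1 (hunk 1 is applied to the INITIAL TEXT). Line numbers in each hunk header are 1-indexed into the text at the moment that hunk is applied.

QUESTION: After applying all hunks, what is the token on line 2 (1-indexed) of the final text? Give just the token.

Answer: ifbf

Derivation:
Hunk 1: at line 4 remove [optqy,rqrk] add [hrjh] -> 8 lines: vdd ifbf dqeb zyj hrjh uawk rij uqjk
Hunk 2: at line 2 remove [zyj,hrjh,uawk] add [xqepc,dpgwj] -> 7 lines: vdd ifbf dqeb xqepc dpgwj rij uqjk
Hunk 3: at line 1 remove [dqeb,xqepc,dpgwj] add [zrdpd] -> 5 lines: vdd ifbf zrdpd rij uqjk
Hunk 4: at line 1 remove [zrdpd] add [ldp,yae] -> 6 lines: vdd ifbf ldp yae rij uqjk
Hunk 5: at line 1 remove [ldp,yae] add [grln,avcos,wbywi] -> 7 lines: vdd ifbf grln avcos wbywi rij uqjk
Final line 2: ifbf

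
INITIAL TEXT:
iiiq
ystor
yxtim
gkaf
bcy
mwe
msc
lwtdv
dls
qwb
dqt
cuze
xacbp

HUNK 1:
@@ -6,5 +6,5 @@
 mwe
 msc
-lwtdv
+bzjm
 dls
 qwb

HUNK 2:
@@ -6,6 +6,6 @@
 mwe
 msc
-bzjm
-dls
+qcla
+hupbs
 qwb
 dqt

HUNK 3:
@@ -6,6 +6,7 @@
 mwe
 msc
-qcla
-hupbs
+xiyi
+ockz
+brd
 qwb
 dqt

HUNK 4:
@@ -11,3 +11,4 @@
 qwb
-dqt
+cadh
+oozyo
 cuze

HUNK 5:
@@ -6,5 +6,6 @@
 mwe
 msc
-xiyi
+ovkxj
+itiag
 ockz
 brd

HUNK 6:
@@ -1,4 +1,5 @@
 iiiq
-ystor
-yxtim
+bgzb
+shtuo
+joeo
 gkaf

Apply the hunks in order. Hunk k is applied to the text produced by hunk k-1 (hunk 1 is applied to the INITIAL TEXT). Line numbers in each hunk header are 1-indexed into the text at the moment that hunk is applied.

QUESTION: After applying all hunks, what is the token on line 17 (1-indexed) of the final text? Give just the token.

Hunk 1: at line 6 remove [lwtdv] add [bzjm] -> 13 lines: iiiq ystor yxtim gkaf bcy mwe msc bzjm dls qwb dqt cuze xacbp
Hunk 2: at line 6 remove [bzjm,dls] add [qcla,hupbs] -> 13 lines: iiiq ystor yxtim gkaf bcy mwe msc qcla hupbs qwb dqt cuze xacbp
Hunk 3: at line 6 remove [qcla,hupbs] add [xiyi,ockz,brd] -> 14 lines: iiiq ystor yxtim gkaf bcy mwe msc xiyi ockz brd qwb dqt cuze xacbp
Hunk 4: at line 11 remove [dqt] add [cadh,oozyo] -> 15 lines: iiiq ystor yxtim gkaf bcy mwe msc xiyi ockz brd qwb cadh oozyo cuze xacbp
Hunk 5: at line 6 remove [xiyi] add [ovkxj,itiag] -> 16 lines: iiiq ystor yxtim gkaf bcy mwe msc ovkxj itiag ockz brd qwb cadh oozyo cuze xacbp
Hunk 6: at line 1 remove [ystor,yxtim] add [bgzb,shtuo,joeo] -> 17 lines: iiiq bgzb shtuo joeo gkaf bcy mwe msc ovkxj itiag ockz brd qwb cadh oozyo cuze xacbp
Final line 17: xacbp

Answer: xacbp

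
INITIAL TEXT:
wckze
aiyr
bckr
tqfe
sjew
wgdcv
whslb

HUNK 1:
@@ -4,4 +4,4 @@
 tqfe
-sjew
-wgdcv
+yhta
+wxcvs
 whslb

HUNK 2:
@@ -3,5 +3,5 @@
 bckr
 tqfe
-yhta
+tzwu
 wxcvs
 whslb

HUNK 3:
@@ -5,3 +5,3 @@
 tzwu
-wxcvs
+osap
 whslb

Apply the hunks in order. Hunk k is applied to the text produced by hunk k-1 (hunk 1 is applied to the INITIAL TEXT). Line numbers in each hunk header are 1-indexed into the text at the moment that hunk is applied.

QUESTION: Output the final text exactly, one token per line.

Hunk 1: at line 4 remove [sjew,wgdcv] add [yhta,wxcvs] -> 7 lines: wckze aiyr bckr tqfe yhta wxcvs whslb
Hunk 2: at line 3 remove [yhta] add [tzwu] -> 7 lines: wckze aiyr bckr tqfe tzwu wxcvs whslb
Hunk 3: at line 5 remove [wxcvs] add [osap] -> 7 lines: wckze aiyr bckr tqfe tzwu osap whslb

Answer: wckze
aiyr
bckr
tqfe
tzwu
osap
whslb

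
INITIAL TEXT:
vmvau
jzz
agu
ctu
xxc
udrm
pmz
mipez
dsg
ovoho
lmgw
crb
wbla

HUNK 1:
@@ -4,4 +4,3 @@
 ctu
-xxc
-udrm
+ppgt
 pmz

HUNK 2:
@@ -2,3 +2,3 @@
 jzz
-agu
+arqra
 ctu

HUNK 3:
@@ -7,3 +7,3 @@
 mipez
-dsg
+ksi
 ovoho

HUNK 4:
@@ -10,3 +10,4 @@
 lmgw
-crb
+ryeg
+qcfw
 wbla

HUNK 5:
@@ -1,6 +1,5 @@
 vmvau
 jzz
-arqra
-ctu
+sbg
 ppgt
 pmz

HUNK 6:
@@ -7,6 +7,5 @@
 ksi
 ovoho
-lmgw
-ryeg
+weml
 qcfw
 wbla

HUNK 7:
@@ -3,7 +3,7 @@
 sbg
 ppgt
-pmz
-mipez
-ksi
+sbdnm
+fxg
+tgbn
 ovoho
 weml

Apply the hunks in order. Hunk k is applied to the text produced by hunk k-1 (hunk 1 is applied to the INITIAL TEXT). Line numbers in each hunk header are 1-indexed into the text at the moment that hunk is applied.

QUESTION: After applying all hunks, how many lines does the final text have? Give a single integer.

Answer: 11

Derivation:
Hunk 1: at line 4 remove [xxc,udrm] add [ppgt] -> 12 lines: vmvau jzz agu ctu ppgt pmz mipez dsg ovoho lmgw crb wbla
Hunk 2: at line 2 remove [agu] add [arqra] -> 12 lines: vmvau jzz arqra ctu ppgt pmz mipez dsg ovoho lmgw crb wbla
Hunk 3: at line 7 remove [dsg] add [ksi] -> 12 lines: vmvau jzz arqra ctu ppgt pmz mipez ksi ovoho lmgw crb wbla
Hunk 4: at line 10 remove [crb] add [ryeg,qcfw] -> 13 lines: vmvau jzz arqra ctu ppgt pmz mipez ksi ovoho lmgw ryeg qcfw wbla
Hunk 5: at line 1 remove [arqra,ctu] add [sbg] -> 12 lines: vmvau jzz sbg ppgt pmz mipez ksi ovoho lmgw ryeg qcfw wbla
Hunk 6: at line 7 remove [lmgw,ryeg] add [weml] -> 11 lines: vmvau jzz sbg ppgt pmz mipez ksi ovoho weml qcfw wbla
Hunk 7: at line 3 remove [pmz,mipez,ksi] add [sbdnm,fxg,tgbn] -> 11 lines: vmvau jzz sbg ppgt sbdnm fxg tgbn ovoho weml qcfw wbla
Final line count: 11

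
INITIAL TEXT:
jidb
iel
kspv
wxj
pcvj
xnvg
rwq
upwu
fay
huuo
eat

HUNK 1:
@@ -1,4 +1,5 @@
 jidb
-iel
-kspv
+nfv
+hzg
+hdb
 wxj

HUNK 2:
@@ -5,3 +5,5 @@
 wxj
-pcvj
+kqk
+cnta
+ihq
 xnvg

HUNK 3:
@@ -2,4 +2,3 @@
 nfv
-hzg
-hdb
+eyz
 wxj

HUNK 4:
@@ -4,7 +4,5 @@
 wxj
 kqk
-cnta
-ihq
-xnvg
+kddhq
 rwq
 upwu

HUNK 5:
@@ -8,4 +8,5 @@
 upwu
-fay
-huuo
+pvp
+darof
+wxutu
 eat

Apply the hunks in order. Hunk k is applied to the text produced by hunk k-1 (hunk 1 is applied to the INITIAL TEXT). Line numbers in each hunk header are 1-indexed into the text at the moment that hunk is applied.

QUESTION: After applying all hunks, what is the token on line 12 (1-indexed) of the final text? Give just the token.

Hunk 1: at line 1 remove [iel,kspv] add [nfv,hzg,hdb] -> 12 lines: jidb nfv hzg hdb wxj pcvj xnvg rwq upwu fay huuo eat
Hunk 2: at line 5 remove [pcvj] add [kqk,cnta,ihq] -> 14 lines: jidb nfv hzg hdb wxj kqk cnta ihq xnvg rwq upwu fay huuo eat
Hunk 3: at line 2 remove [hzg,hdb] add [eyz] -> 13 lines: jidb nfv eyz wxj kqk cnta ihq xnvg rwq upwu fay huuo eat
Hunk 4: at line 4 remove [cnta,ihq,xnvg] add [kddhq] -> 11 lines: jidb nfv eyz wxj kqk kddhq rwq upwu fay huuo eat
Hunk 5: at line 8 remove [fay,huuo] add [pvp,darof,wxutu] -> 12 lines: jidb nfv eyz wxj kqk kddhq rwq upwu pvp darof wxutu eat
Final line 12: eat

Answer: eat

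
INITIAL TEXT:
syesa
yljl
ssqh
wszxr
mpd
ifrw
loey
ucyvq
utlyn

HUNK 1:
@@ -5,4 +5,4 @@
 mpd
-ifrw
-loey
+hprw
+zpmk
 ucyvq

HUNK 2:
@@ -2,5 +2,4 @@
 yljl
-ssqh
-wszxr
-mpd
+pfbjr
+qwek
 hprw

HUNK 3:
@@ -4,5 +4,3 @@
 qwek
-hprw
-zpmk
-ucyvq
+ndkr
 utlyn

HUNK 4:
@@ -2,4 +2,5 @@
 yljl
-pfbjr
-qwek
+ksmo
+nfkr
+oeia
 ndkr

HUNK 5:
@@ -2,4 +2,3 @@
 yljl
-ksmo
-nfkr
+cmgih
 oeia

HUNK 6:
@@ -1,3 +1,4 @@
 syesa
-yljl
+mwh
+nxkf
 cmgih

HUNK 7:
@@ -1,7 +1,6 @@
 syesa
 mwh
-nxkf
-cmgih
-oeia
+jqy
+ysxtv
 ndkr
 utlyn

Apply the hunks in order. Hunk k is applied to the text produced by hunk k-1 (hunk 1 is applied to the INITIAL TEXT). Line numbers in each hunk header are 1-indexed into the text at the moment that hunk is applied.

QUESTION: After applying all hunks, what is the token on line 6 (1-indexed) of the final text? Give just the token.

Answer: utlyn

Derivation:
Hunk 1: at line 5 remove [ifrw,loey] add [hprw,zpmk] -> 9 lines: syesa yljl ssqh wszxr mpd hprw zpmk ucyvq utlyn
Hunk 2: at line 2 remove [ssqh,wszxr,mpd] add [pfbjr,qwek] -> 8 lines: syesa yljl pfbjr qwek hprw zpmk ucyvq utlyn
Hunk 3: at line 4 remove [hprw,zpmk,ucyvq] add [ndkr] -> 6 lines: syesa yljl pfbjr qwek ndkr utlyn
Hunk 4: at line 2 remove [pfbjr,qwek] add [ksmo,nfkr,oeia] -> 7 lines: syesa yljl ksmo nfkr oeia ndkr utlyn
Hunk 5: at line 2 remove [ksmo,nfkr] add [cmgih] -> 6 lines: syesa yljl cmgih oeia ndkr utlyn
Hunk 6: at line 1 remove [yljl] add [mwh,nxkf] -> 7 lines: syesa mwh nxkf cmgih oeia ndkr utlyn
Hunk 7: at line 1 remove [nxkf,cmgih,oeia] add [jqy,ysxtv] -> 6 lines: syesa mwh jqy ysxtv ndkr utlyn
Final line 6: utlyn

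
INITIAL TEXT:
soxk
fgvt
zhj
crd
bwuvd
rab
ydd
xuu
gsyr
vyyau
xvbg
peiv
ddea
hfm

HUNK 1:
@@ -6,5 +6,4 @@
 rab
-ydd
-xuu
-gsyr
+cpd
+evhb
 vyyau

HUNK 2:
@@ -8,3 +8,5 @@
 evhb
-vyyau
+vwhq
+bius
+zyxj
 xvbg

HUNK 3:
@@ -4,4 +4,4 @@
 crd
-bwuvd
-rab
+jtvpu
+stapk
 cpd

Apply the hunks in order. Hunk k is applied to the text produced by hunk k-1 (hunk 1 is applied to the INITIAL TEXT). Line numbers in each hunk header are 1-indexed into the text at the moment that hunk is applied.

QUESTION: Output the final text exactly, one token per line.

Hunk 1: at line 6 remove [ydd,xuu,gsyr] add [cpd,evhb] -> 13 lines: soxk fgvt zhj crd bwuvd rab cpd evhb vyyau xvbg peiv ddea hfm
Hunk 2: at line 8 remove [vyyau] add [vwhq,bius,zyxj] -> 15 lines: soxk fgvt zhj crd bwuvd rab cpd evhb vwhq bius zyxj xvbg peiv ddea hfm
Hunk 3: at line 4 remove [bwuvd,rab] add [jtvpu,stapk] -> 15 lines: soxk fgvt zhj crd jtvpu stapk cpd evhb vwhq bius zyxj xvbg peiv ddea hfm

Answer: soxk
fgvt
zhj
crd
jtvpu
stapk
cpd
evhb
vwhq
bius
zyxj
xvbg
peiv
ddea
hfm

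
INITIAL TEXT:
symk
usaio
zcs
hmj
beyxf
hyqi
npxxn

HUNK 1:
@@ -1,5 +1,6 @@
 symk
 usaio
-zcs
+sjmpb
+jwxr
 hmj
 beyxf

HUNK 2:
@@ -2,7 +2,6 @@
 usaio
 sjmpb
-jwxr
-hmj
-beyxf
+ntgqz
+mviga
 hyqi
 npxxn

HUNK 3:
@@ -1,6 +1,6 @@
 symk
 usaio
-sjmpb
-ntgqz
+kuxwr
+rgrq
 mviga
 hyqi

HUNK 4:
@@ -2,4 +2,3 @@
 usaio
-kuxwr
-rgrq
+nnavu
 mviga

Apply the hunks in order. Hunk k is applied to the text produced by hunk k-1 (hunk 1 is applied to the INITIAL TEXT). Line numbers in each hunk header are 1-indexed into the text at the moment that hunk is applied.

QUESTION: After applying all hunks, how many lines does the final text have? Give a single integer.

Hunk 1: at line 1 remove [zcs] add [sjmpb,jwxr] -> 8 lines: symk usaio sjmpb jwxr hmj beyxf hyqi npxxn
Hunk 2: at line 2 remove [jwxr,hmj,beyxf] add [ntgqz,mviga] -> 7 lines: symk usaio sjmpb ntgqz mviga hyqi npxxn
Hunk 3: at line 1 remove [sjmpb,ntgqz] add [kuxwr,rgrq] -> 7 lines: symk usaio kuxwr rgrq mviga hyqi npxxn
Hunk 4: at line 2 remove [kuxwr,rgrq] add [nnavu] -> 6 lines: symk usaio nnavu mviga hyqi npxxn
Final line count: 6

Answer: 6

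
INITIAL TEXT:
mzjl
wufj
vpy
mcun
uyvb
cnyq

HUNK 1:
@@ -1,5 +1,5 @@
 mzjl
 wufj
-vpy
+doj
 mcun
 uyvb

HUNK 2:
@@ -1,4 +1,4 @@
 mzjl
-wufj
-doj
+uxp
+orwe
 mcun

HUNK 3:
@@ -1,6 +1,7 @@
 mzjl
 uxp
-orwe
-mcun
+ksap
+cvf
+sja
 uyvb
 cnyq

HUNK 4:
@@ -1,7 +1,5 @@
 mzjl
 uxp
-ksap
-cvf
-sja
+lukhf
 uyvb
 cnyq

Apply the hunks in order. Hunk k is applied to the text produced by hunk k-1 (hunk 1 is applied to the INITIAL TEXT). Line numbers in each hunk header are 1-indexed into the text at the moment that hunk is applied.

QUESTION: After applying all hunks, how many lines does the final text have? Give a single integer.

Answer: 5

Derivation:
Hunk 1: at line 1 remove [vpy] add [doj] -> 6 lines: mzjl wufj doj mcun uyvb cnyq
Hunk 2: at line 1 remove [wufj,doj] add [uxp,orwe] -> 6 lines: mzjl uxp orwe mcun uyvb cnyq
Hunk 3: at line 1 remove [orwe,mcun] add [ksap,cvf,sja] -> 7 lines: mzjl uxp ksap cvf sja uyvb cnyq
Hunk 4: at line 1 remove [ksap,cvf,sja] add [lukhf] -> 5 lines: mzjl uxp lukhf uyvb cnyq
Final line count: 5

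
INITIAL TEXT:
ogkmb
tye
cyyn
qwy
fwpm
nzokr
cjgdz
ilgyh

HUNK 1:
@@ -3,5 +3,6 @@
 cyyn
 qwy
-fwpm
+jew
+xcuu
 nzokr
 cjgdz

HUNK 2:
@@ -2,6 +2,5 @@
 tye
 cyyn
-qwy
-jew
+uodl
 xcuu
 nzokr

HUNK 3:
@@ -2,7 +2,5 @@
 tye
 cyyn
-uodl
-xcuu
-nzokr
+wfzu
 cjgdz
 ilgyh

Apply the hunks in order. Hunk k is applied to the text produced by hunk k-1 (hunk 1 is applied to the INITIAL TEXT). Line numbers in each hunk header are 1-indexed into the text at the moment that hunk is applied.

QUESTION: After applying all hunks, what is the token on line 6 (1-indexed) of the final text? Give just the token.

Answer: ilgyh

Derivation:
Hunk 1: at line 3 remove [fwpm] add [jew,xcuu] -> 9 lines: ogkmb tye cyyn qwy jew xcuu nzokr cjgdz ilgyh
Hunk 2: at line 2 remove [qwy,jew] add [uodl] -> 8 lines: ogkmb tye cyyn uodl xcuu nzokr cjgdz ilgyh
Hunk 3: at line 2 remove [uodl,xcuu,nzokr] add [wfzu] -> 6 lines: ogkmb tye cyyn wfzu cjgdz ilgyh
Final line 6: ilgyh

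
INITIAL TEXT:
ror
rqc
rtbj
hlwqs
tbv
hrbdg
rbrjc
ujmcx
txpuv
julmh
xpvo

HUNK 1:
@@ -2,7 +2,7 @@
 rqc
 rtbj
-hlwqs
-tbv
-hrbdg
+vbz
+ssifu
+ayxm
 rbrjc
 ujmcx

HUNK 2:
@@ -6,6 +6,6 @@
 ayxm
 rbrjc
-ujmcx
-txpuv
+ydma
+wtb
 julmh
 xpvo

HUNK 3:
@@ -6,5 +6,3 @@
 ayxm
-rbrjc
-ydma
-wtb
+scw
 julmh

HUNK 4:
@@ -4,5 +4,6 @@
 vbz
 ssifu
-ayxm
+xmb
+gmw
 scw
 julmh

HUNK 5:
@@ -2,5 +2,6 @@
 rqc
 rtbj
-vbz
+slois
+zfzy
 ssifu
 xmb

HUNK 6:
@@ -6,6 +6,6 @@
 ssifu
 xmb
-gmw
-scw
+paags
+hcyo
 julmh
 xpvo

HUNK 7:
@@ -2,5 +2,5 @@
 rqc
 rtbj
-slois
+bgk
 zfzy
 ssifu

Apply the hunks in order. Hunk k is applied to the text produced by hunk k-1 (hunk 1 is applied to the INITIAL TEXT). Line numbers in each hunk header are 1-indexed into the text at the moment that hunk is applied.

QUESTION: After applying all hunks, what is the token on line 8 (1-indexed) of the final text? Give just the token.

Hunk 1: at line 2 remove [hlwqs,tbv,hrbdg] add [vbz,ssifu,ayxm] -> 11 lines: ror rqc rtbj vbz ssifu ayxm rbrjc ujmcx txpuv julmh xpvo
Hunk 2: at line 6 remove [ujmcx,txpuv] add [ydma,wtb] -> 11 lines: ror rqc rtbj vbz ssifu ayxm rbrjc ydma wtb julmh xpvo
Hunk 3: at line 6 remove [rbrjc,ydma,wtb] add [scw] -> 9 lines: ror rqc rtbj vbz ssifu ayxm scw julmh xpvo
Hunk 4: at line 4 remove [ayxm] add [xmb,gmw] -> 10 lines: ror rqc rtbj vbz ssifu xmb gmw scw julmh xpvo
Hunk 5: at line 2 remove [vbz] add [slois,zfzy] -> 11 lines: ror rqc rtbj slois zfzy ssifu xmb gmw scw julmh xpvo
Hunk 6: at line 6 remove [gmw,scw] add [paags,hcyo] -> 11 lines: ror rqc rtbj slois zfzy ssifu xmb paags hcyo julmh xpvo
Hunk 7: at line 2 remove [slois] add [bgk] -> 11 lines: ror rqc rtbj bgk zfzy ssifu xmb paags hcyo julmh xpvo
Final line 8: paags

Answer: paags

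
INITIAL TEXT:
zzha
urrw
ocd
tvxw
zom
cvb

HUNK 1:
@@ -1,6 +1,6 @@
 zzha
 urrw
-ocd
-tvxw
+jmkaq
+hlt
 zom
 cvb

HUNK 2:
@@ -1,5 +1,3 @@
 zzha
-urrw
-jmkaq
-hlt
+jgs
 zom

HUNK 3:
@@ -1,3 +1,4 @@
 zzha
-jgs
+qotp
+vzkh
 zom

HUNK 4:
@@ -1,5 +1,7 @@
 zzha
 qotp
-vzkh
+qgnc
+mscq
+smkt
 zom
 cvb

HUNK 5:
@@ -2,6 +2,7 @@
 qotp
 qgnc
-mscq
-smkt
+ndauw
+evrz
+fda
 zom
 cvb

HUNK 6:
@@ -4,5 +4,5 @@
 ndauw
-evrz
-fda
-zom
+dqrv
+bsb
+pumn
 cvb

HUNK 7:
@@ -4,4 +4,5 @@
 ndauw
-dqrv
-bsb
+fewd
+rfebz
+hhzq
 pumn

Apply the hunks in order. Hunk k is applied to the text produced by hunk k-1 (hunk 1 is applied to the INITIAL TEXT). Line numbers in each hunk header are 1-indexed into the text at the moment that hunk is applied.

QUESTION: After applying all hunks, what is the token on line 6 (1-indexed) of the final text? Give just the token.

Hunk 1: at line 1 remove [ocd,tvxw] add [jmkaq,hlt] -> 6 lines: zzha urrw jmkaq hlt zom cvb
Hunk 2: at line 1 remove [urrw,jmkaq,hlt] add [jgs] -> 4 lines: zzha jgs zom cvb
Hunk 3: at line 1 remove [jgs] add [qotp,vzkh] -> 5 lines: zzha qotp vzkh zom cvb
Hunk 4: at line 1 remove [vzkh] add [qgnc,mscq,smkt] -> 7 lines: zzha qotp qgnc mscq smkt zom cvb
Hunk 5: at line 2 remove [mscq,smkt] add [ndauw,evrz,fda] -> 8 lines: zzha qotp qgnc ndauw evrz fda zom cvb
Hunk 6: at line 4 remove [evrz,fda,zom] add [dqrv,bsb,pumn] -> 8 lines: zzha qotp qgnc ndauw dqrv bsb pumn cvb
Hunk 7: at line 4 remove [dqrv,bsb] add [fewd,rfebz,hhzq] -> 9 lines: zzha qotp qgnc ndauw fewd rfebz hhzq pumn cvb
Final line 6: rfebz

Answer: rfebz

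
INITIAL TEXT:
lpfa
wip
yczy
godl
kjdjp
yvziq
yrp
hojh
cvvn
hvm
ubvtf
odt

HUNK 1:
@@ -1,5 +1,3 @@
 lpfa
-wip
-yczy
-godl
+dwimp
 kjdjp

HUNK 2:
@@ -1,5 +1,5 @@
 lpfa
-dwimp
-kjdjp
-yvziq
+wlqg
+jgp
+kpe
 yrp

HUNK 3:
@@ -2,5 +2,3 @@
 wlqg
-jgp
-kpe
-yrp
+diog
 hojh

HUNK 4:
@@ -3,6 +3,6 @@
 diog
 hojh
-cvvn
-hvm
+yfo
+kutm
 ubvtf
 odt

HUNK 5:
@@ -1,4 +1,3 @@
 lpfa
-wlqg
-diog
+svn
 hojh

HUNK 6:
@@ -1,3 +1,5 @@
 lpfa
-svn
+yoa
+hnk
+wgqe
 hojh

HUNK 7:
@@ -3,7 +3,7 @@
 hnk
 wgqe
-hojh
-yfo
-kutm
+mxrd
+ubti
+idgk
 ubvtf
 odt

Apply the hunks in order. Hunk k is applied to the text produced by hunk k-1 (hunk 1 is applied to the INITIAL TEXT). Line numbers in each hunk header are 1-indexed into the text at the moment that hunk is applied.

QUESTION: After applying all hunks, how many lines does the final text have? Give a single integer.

Hunk 1: at line 1 remove [wip,yczy,godl] add [dwimp] -> 10 lines: lpfa dwimp kjdjp yvziq yrp hojh cvvn hvm ubvtf odt
Hunk 2: at line 1 remove [dwimp,kjdjp,yvziq] add [wlqg,jgp,kpe] -> 10 lines: lpfa wlqg jgp kpe yrp hojh cvvn hvm ubvtf odt
Hunk 3: at line 2 remove [jgp,kpe,yrp] add [diog] -> 8 lines: lpfa wlqg diog hojh cvvn hvm ubvtf odt
Hunk 4: at line 3 remove [cvvn,hvm] add [yfo,kutm] -> 8 lines: lpfa wlqg diog hojh yfo kutm ubvtf odt
Hunk 5: at line 1 remove [wlqg,diog] add [svn] -> 7 lines: lpfa svn hojh yfo kutm ubvtf odt
Hunk 6: at line 1 remove [svn] add [yoa,hnk,wgqe] -> 9 lines: lpfa yoa hnk wgqe hojh yfo kutm ubvtf odt
Hunk 7: at line 3 remove [hojh,yfo,kutm] add [mxrd,ubti,idgk] -> 9 lines: lpfa yoa hnk wgqe mxrd ubti idgk ubvtf odt
Final line count: 9

Answer: 9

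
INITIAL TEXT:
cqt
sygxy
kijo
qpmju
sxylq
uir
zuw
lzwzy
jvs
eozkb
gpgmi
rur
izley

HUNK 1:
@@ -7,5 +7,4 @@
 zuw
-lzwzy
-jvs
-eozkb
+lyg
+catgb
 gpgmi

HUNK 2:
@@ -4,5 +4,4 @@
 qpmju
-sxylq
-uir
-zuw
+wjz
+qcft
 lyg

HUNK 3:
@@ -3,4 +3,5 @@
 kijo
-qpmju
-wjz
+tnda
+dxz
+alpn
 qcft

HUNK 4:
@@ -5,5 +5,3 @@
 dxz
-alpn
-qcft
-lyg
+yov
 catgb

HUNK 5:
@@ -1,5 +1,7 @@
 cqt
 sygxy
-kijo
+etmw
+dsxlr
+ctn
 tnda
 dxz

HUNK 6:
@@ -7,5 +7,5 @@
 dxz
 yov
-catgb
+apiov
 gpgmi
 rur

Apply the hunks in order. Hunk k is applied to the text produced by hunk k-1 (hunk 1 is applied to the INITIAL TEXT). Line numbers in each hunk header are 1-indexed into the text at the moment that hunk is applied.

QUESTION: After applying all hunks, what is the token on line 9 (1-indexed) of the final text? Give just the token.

Answer: apiov

Derivation:
Hunk 1: at line 7 remove [lzwzy,jvs,eozkb] add [lyg,catgb] -> 12 lines: cqt sygxy kijo qpmju sxylq uir zuw lyg catgb gpgmi rur izley
Hunk 2: at line 4 remove [sxylq,uir,zuw] add [wjz,qcft] -> 11 lines: cqt sygxy kijo qpmju wjz qcft lyg catgb gpgmi rur izley
Hunk 3: at line 3 remove [qpmju,wjz] add [tnda,dxz,alpn] -> 12 lines: cqt sygxy kijo tnda dxz alpn qcft lyg catgb gpgmi rur izley
Hunk 4: at line 5 remove [alpn,qcft,lyg] add [yov] -> 10 lines: cqt sygxy kijo tnda dxz yov catgb gpgmi rur izley
Hunk 5: at line 1 remove [kijo] add [etmw,dsxlr,ctn] -> 12 lines: cqt sygxy etmw dsxlr ctn tnda dxz yov catgb gpgmi rur izley
Hunk 6: at line 7 remove [catgb] add [apiov] -> 12 lines: cqt sygxy etmw dsxlr ctn tnda dxz yov apiov gpgmi rur izley
Final line 9: apiov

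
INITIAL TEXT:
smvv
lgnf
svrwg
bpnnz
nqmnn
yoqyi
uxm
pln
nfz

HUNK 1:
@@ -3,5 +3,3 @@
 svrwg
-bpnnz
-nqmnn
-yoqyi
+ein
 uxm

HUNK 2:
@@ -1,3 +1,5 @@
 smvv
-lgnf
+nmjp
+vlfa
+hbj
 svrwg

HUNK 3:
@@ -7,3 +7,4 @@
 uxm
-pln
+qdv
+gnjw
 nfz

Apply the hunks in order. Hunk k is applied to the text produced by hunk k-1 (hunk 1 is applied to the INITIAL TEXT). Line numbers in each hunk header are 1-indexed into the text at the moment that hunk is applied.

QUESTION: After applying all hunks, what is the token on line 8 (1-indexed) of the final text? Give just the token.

Hunk 1: at line 3 remove [bpnnz,nqmnn,yoqyi] add [ein] -> 7 lines: smvv lgnf svrwg ein uxm pln nfz
Hunk 2: at line 1 remove [lgnf] add [nmjp,vlfa,hbj] -> 9 lines: smvv nmjp vlfa hbj svrwg ein uxm pln nfz
Hunk 3: at line 7 remove [pln] add [qdv,gnjw] -> 10 lines: smvv nmjp vlfa hbj svrwg ein uxm qdv gnjw nfz
Final line 8: qdv

Answer: qdv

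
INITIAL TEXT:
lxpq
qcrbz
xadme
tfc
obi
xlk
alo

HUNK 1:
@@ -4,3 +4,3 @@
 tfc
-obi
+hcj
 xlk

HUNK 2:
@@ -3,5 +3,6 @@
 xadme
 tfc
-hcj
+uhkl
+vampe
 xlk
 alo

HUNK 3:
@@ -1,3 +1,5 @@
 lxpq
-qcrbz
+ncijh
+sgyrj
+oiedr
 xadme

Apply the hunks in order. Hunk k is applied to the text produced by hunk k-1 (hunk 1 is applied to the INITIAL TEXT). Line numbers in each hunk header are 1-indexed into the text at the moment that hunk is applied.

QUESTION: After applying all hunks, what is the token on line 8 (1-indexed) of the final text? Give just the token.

Answer: vampe

Derivation:
Hunk 1: at line 4 remove [obi] add [hcj] -> 7 lines: lxpq qcrbz xadme tfc hcj xlk alo
Hunk 2: at line 3 remove [hcj] add [uhkl,vampe] -> 8 lines: lxpq qcrbz xadme tfc uhkl vampe xlk alo
Hunk 3: at line 1 remove [qcrbz] add [ncijh,sgyrj,oiedr] -> 10 lines: lxpq ncijh sgyrj oiedr xadme tfc uhkl vampe xlk alo
Final line 8: vampe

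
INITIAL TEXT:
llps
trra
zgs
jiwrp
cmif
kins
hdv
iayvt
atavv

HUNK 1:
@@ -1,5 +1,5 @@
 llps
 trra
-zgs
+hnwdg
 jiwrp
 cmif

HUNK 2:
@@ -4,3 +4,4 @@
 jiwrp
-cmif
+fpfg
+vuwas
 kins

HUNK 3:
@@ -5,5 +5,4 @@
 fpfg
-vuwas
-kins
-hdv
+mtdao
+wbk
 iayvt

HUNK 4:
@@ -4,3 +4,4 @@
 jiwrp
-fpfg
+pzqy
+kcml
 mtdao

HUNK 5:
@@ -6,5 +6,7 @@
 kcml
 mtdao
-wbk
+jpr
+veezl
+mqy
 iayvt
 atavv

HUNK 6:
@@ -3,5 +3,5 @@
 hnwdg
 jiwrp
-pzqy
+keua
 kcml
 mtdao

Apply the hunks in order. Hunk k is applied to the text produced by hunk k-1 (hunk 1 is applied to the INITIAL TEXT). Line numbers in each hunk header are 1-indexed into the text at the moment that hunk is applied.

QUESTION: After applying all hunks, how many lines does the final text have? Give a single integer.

Hunk 1: at line 1 remove [zgs] add [hnwdg] -> 9 lines: llps trra hnwdg jiwrp cmif kins hdv iayvt atavv
Hunk 2: at line 4 remove [cmif] add [fpfg,vuwas] -> 10 lines: llps trra hnwdg jiwrp fpfg vuwas kins hdv iayvt atavv
Hunk 3: at line 5 remove [vuwas,kins,hdv] add [mtdao,wbk] -> 9 lines: llps trra hnwdg jiwrp fpfg mtdao wbk iayvt atavv
Hunk 4: at line 4 remove [fpfg] add [pzqy,kcml] -> 10 lines: llps trra hnwdg jiwrp pzqy kcml mtdao wbk iayvt atavv
Hunk 5: at line 6 remove [wbk] add [jpr,veezl,mqy] -> 12 lines: llps trra hnwdg jiwrp pzqy kcml mtdao jpr veezl mqy iayvt atavv
Hunk 6: at line 3 remove [pzqy] add [keua] -> 12 lines: llps trra hnwdg jiwrp keua kcml mtdao jpr veezl mqy iayvt atavv
Final line count: 12

Answer: 12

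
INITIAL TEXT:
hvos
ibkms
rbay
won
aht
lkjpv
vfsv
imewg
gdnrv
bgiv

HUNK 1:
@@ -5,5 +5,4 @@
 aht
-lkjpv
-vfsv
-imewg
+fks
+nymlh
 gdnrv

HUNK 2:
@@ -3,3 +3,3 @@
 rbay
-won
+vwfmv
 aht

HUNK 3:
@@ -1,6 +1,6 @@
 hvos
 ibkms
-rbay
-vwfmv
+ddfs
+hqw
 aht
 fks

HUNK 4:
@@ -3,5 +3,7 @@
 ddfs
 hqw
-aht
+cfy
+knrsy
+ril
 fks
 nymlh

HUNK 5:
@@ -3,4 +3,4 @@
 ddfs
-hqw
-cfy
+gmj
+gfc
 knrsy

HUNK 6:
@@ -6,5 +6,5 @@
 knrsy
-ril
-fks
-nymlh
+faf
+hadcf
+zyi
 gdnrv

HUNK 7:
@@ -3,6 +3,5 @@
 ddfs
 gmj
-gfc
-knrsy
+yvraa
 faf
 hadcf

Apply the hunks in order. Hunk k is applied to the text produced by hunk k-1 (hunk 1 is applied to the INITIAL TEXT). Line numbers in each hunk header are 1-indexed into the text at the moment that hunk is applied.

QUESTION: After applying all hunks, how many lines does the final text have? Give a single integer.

Answer: 10

Derivation:
Hunk 1: at line 5 remove [lkjpv,vfsv,imewg] add [fks,nymlh] -> 9 lines: hvos ibkms rbay won aht fks nymlh gdnrv bgiv
Hunk 2: at line 3 remove [won] add [vwfmv] -> 9 lines: hvos ibkms rbay vwfmv aht fks nymlh gdnrv bgiv
Hunk 3: at line 1 remove [rbay,vwfmv] add [ddfs,hqw] -> 9 lines: hvos ibkms ddfs hqw aht fks nymlh gdnrv bgiv
Hunk 4: at line 3 remove [aht] add [cfy,knrsy,ril] -> 11 lines: hvos ibkms ddfs hqw cfy knrsy ril fks nymlh gdnrv bgiv
Hunk 5: at line 3 remove [hqw,cfy] add [gmj,gfc] -> 11 lines: hvos ibkms ddfs gmj gfc knrsy ril fks nymlh gdnrv bgiv
Hunk 6: at line 6 remove [ril,fks,nymlh] add [faf,hadcf,zyi] -> 11 lines: hvos ibkms ddfs gmj gfc knrsy faf hadcf zyi gdnrv bgiv
Hunk 7: at line 3 remove [gfc,knrsy] add [yvraa] -> 10 lines: hvos ibkms ddfs gmj yvraa faf hadcf zyi gdnrv bgiv
Final line count: 10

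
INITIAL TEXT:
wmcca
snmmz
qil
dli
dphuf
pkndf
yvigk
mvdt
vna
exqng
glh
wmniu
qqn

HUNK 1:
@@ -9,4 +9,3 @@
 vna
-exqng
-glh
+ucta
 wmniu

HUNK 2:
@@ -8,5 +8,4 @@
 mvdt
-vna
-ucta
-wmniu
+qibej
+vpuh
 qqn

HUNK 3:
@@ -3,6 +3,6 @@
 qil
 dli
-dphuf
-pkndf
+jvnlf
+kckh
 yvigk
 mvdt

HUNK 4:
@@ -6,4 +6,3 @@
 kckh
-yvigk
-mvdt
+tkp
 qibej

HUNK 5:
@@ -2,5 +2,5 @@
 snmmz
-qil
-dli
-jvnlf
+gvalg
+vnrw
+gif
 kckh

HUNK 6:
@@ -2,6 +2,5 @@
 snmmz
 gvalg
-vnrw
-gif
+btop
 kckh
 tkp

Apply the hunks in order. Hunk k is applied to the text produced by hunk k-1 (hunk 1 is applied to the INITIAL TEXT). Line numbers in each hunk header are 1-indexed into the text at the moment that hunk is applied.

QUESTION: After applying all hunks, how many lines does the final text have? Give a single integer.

Answer: 9

Derivation:
Hunk 1: at line 9 remove [exqng,glh] add [ucta] -> 12 lines: wmcca snmmz qil dli dphuf pkndf yvigk mvdt vna ucta wmniu qqn
Hunk 2: at line 8 remove [vna,ucta,wmniu] add [qibej,vpuh] -> 11 lines: wmcca snmmz qil dli dphuf pkndf yvigk mvdt qibej vpuh qqn
Hunk 3: at line 3 remove [dphuf,pkndf] add [jvnlf,kckh] -> 11 lines: wmcca snmmz qil dli jvnlf kckh yvigk mvdt qibej vpuh qqn
Hunk 4: at line 6 remove [yvigk,mvdt] add [tkp] -> 10 lines: wmcca snmmz qil dli jvnlf kckh tkp qibej vpuh qqn
Hunk 5: at line 2 remove [qil,dli,jvnlf] add [gvalg,vnrw,gif] -> 10 lines: wmcca snmmz gvalg vnrw gif kckh tkp qibej vpuh qqn
Hunk 6: at line 2 remove [vnrw,gif] add [btop] -> 9 lines: wmcca snmmz gvalg btop kckh tkp qibej vpuh qqn
Final line count: 9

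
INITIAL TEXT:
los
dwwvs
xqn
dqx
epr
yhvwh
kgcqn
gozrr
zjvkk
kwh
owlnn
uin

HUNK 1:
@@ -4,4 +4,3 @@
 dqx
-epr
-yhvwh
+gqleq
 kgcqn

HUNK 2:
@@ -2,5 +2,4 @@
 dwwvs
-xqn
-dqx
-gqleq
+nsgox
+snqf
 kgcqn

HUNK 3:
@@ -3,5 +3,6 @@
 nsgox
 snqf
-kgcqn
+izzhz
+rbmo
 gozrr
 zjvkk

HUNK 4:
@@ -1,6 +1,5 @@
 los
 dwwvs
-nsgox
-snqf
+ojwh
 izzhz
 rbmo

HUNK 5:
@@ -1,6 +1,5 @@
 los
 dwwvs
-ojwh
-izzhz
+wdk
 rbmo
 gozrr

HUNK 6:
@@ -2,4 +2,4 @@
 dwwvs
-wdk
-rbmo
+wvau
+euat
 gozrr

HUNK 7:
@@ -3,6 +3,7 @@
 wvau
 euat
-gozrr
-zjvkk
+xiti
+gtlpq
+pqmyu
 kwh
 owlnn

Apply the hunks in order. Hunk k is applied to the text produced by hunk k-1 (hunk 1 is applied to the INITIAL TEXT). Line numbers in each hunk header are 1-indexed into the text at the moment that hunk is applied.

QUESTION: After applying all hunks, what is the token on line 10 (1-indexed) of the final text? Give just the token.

Answer: uin

Derivation:
Hunk 1: at line 4 remove [epr,yhvwh] add [gqleq] -> 11 lines: los dwwvs xqn dqx gqleq kgcqn gozrr zjvkk kwh owlnn uin
Hunk 2: at line 2 remove [xqn,dqx,gqleq] add [nsgox,snqf] -> 10 lines: los dwwvs nsgox snqf kgcqn gozrr zjvkk kwh owlnn uin
Hunk 3: at line 3 remove [kgcqn] add [izzhz,rbmo] -> 11 lines: los dwwvs nsgox snqf izzhz rbmo gozrr zjvkk kwh owlnn uin
Hunk 4: at line 1 remove [nsgox,snqf] add [ojwh] -> 10 lines: los dwwvs ojwh izzhz rbmo gozrr zjvkk kwh owlnn uin
Hunk 5: at line 1 remove [ojwh,izzhz] add [wdk] -> 9 lines: los dwwvs wdk rbmo gozrr zjvkk kwh owlnn uin
Hunk 6: at line 2 remove [wdk,rbmo] add [wvau,euat] -> 9 lines: los dwwvs wvau euat gozrr zjvkk kwh owlnn uin
Hunk 7: at line 3 remove [gozrr,zjvkk] add [xiti,gtlpq,pqmyu] -> 10 lines: los dwwvs wvau euat xiti gtlpq pqmyu kwh owlnn uin
Final line 10: uin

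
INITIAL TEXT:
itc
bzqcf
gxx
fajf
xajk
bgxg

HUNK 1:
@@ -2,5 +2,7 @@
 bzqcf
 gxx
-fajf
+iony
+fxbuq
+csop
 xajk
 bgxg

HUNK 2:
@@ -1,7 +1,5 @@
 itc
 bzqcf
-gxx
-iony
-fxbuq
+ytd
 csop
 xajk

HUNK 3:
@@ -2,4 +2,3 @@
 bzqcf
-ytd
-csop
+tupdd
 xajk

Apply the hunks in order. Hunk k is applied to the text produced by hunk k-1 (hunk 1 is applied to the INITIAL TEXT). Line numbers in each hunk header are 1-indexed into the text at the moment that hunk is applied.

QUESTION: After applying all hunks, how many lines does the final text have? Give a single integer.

Answer: 5

Derivation:
Hunk 1: at line 2 remove [fajf] add [iony,fxbuq,csop] -> 8 lines: itc bzqcf gxx iony fxbuq csop xajk bgxg
Hunk 2: at line 1 remove [gxx,iony,fxbuq] add [ytd] -> 6 lines: itc bzqcf ytd csop xajk bgxg
Hunk 3: at line 2 remove [ytd,csop] add [tupdd] -> 5 lines: itc bzqcf tupdd xajk bgxg
Final line count: 5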